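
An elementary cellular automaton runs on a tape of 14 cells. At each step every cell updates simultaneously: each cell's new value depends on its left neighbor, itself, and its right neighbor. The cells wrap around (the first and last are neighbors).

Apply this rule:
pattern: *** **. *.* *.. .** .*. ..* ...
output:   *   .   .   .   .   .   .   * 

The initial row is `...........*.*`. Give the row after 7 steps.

step 1: .*********....
step 2: ..*******..***
step 3: ...*****....*.
step 4: **..***..**...
step 5: .....*......*.
step 6: ****...****...
step 7: .**..*..**..*.

.**..*..**..*.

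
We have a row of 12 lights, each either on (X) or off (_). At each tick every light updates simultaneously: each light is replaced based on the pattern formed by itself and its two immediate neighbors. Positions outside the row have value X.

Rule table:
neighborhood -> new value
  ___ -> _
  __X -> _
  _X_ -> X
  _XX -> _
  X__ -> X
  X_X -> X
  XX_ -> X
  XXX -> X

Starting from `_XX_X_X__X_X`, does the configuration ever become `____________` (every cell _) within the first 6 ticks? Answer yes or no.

no

X_XXXXXX_XX_
XX_XXXXXX_XX
XXX_XXXXXX_X
XXXX_XXXXXX_
XXXXX_XXXXXX
XXXXXX_XXXXX
tick 6 is XXXXXX_XXXXX, still not uniform _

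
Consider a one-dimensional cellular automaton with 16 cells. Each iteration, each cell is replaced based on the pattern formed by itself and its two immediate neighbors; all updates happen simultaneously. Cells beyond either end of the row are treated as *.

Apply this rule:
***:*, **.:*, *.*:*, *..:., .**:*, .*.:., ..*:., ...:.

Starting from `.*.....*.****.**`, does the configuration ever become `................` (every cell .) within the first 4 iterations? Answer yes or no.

no

*.......********
*.......********  (fixed point — unchanged through iteration 4)
iteration 4 is *.......********, still not uniform .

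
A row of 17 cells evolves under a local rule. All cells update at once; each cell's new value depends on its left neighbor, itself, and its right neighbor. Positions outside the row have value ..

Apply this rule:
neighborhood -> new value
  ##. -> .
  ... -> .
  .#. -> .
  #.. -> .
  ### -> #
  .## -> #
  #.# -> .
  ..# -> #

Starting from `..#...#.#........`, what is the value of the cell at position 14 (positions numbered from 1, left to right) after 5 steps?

.

.#...#...........
#...#............
...#.............
..#..............
.#...............
position 14 holds .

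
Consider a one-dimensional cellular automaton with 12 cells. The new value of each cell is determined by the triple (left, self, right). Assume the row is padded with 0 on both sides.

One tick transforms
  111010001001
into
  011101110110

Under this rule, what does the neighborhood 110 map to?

1

At position 2 the neighborhood is 110; the next row has 1 there.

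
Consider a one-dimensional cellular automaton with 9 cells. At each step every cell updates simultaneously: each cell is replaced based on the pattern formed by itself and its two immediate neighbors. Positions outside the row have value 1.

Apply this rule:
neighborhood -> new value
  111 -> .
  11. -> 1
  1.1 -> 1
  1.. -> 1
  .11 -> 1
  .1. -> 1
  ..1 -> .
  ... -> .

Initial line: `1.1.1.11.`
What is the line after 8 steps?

1..111...

111111111
.........
1........
11.......
.11......
1111.....
...11....
1..111...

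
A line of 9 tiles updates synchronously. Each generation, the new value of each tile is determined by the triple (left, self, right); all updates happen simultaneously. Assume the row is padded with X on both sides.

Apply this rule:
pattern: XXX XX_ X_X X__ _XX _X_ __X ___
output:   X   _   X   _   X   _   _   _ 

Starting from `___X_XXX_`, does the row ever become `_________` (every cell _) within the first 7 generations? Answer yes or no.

no

____XXX_X
____XX_XX
____X_XXX
_____XXXX
_____XXXX  (fixed point — unchanged through generation 7)
generation 7 is _____XXXX, still not uniform _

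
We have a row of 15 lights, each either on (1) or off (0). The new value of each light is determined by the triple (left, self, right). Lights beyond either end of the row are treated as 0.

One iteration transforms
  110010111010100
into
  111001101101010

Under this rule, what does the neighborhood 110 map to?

1

At position 1 the neighborhood is 110; the next row has 1 there.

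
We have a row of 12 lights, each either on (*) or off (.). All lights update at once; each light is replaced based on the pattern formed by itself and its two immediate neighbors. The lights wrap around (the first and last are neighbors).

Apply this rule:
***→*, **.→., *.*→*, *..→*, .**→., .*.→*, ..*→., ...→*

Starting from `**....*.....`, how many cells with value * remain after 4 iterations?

iteration 1: ..***.*****.
iteration 2: *..*.*.***.*
iteration 3: .*.****.*.*.
iteration 4: .**.**.*****
count of *: 9

9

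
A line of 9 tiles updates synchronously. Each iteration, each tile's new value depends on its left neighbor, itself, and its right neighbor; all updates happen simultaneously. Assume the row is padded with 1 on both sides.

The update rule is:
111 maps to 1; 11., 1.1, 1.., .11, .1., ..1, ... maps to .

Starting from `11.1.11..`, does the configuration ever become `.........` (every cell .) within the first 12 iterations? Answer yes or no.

1........
.........
all cells are . at iteration 2

yes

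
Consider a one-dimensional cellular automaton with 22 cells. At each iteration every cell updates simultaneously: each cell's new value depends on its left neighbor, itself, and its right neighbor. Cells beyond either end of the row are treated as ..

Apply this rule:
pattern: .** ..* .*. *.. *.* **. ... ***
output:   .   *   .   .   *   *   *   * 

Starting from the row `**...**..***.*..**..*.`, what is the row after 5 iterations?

iteration 1: .*.**.*.*.***..*.*.*..
iteration 2: *.*.**.*.*.**.*.*.*..*
iteration 3: .*.*.**.*.*.**.*.*..*.
iteration 4: *.*.*.**.*.*.**.*..*..
iteration 5: .*.*.*.**.*.*.**..*..*

.*.*.*.**.*.*.**..*..*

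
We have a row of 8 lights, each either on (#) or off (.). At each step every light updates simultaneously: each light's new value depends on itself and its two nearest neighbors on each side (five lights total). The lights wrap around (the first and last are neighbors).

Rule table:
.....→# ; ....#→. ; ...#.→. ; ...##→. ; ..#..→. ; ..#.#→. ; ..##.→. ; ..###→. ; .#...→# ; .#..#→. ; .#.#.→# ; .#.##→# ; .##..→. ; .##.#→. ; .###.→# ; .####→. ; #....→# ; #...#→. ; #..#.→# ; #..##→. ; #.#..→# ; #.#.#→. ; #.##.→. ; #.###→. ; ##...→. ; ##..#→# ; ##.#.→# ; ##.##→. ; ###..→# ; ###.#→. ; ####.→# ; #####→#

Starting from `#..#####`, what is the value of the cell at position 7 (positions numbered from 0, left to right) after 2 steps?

##...###
##.....#
position 7 holds #

#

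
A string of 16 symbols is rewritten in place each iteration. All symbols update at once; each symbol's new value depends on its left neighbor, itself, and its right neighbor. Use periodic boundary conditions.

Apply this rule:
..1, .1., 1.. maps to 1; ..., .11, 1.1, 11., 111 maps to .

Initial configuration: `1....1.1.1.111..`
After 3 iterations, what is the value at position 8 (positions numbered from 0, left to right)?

11..11.1.1....11
..11...1.11..1..
.1..1.11...1111.
position 8 holds .

.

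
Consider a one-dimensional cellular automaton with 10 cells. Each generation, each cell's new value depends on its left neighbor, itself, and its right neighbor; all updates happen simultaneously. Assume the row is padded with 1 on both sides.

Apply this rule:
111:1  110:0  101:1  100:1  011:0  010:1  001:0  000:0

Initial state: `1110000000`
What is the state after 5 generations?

1111110100

1101000000
1011100000
0101010000
1111111000
1111110100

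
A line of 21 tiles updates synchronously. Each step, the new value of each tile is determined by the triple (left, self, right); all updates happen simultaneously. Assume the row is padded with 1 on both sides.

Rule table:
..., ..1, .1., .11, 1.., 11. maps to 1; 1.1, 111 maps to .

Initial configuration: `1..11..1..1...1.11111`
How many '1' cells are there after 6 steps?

6

111111111111111.1....
..............1.11111
111111111111111.1....  (repeats step 1; period 2)
step 6: ..............1.11111
count of 1: 6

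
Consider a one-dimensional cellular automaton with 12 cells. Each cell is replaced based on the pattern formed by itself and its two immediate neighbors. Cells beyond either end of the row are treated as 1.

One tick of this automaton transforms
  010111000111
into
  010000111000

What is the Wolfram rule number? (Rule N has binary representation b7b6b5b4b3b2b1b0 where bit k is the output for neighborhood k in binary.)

23

position 4: 111 → 0  (bit 7 = 0)
position 5: 110 → 0  (bit 6 = 0)
position 0: 101 → 0  (bit 5 = 0)
position 6: 100 → 1  (bit 4 = 1)
position 3: 011 → 0  (bit 3 = 0)
position 1: 010 → 1  (bit 2 = 1)
position 8: 001 → 1  (bit 1 = 1)
position 7: 000 → 1  (bit 0 = 1)
bits b7..b0 = 00010111 = 23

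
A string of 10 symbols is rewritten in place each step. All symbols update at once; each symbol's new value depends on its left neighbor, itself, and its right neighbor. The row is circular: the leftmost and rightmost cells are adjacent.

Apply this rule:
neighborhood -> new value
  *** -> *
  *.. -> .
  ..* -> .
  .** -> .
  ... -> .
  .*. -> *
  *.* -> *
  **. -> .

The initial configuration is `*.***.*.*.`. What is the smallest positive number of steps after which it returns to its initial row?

step 1: **.*.*****
step 2: *.***.****
step 3: .*.*.*.***
step 4: *******.*.
step 5: .*****.***
step 6: *.***.*.*.

6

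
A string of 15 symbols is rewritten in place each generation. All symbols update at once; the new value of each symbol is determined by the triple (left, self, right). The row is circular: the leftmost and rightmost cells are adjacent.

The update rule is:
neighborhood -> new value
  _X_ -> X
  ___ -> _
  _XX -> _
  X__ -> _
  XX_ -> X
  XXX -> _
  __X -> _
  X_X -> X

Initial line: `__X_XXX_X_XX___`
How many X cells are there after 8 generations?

2

generation 1: __XX__XXXX_X___
generation 2: ___X_____XXX___
generation 3: ___X_______X___
generation 4: ___X_______X___  (fixed point — unchanged through generation 8)
count of X: 2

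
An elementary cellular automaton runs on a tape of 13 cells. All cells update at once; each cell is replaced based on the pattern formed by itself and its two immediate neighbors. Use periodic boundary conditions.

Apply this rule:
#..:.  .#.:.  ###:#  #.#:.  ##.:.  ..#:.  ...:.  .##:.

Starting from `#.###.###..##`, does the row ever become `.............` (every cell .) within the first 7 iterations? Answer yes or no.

yes

iteration 1: ...#...#....#
iteration 2: .............
all cells are . at iteration 2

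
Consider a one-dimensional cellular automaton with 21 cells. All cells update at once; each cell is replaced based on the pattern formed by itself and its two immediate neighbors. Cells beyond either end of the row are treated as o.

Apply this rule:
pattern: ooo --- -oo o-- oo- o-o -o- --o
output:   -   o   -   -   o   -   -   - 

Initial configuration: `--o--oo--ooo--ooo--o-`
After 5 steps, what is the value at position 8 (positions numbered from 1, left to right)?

step 1: ------o----o----o----
step 2: -oooo---oo---oo---oo-
step 3: ----o-o--o-o--o-o--o-
step 4: -oo------------------
step 5: --o-oooooooooooooooo-
position 8 holds o

o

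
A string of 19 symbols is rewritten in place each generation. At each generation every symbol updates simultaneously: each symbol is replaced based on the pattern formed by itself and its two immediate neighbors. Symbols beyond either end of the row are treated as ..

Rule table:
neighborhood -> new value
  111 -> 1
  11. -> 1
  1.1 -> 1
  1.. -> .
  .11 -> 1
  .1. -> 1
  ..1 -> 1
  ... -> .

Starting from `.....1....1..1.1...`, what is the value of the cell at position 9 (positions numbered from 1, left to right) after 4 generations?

1

....11...11.1111...
...111..11111111...
..1111.111111111...
.111111111111111...
position 9 holds 1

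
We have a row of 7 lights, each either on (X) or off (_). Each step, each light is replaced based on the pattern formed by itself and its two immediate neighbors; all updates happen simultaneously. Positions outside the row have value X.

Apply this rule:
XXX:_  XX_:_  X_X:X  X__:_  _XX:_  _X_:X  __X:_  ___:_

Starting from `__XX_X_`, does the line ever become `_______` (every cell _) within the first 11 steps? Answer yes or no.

____XXX
_______
all cells are _ at step 2

yes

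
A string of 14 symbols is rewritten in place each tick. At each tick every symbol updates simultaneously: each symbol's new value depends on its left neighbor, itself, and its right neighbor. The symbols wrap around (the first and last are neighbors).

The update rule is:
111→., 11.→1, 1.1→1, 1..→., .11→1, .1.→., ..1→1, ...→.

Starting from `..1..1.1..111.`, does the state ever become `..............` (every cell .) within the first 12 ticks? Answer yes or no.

.1..1.1..11.1.
1..1.1..1111..
..1.1..11..1.1
.1.1..111.1.1.
1.1..11.11.1..
.1..1111111..1
1..11.....1.1.
..111....1.1.1
.11.1...1.1.1.
1111...1.1.1..
1..1..1.1.1..1
1.1..1.1.1..11
tick 12 is 1.1..1.1.1..11, still not uniform .

no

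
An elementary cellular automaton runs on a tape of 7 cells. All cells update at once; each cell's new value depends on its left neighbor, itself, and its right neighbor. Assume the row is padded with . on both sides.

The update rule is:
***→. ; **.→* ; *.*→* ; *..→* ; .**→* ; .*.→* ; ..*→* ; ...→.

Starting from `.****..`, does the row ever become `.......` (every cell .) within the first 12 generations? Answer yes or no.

**..**.
*******
*.....*
**...**
***.***
*.***.*
***.***  (repeats generation 5; period 2)
generation 12: *.***.*
generation 12 is *.***.*, still not uniform .

no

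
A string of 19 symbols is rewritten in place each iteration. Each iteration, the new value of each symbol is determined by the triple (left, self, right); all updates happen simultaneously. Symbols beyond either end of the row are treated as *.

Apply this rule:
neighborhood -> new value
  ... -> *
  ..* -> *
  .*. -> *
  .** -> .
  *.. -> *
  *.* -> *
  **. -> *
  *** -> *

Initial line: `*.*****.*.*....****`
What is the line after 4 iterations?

*****.************.

**.************.***
***.************.**
****.************.*
*****.************.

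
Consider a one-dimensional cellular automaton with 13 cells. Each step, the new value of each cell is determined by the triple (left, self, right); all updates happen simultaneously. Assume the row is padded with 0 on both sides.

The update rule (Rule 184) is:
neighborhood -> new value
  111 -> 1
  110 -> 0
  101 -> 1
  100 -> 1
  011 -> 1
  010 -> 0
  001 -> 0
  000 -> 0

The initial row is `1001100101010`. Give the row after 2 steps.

0010101001010

0101010010101
0010101001010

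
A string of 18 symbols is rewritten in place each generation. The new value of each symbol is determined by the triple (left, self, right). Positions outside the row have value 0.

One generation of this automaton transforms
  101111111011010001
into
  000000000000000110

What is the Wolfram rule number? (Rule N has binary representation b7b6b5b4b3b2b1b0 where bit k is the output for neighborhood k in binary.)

position 3: 111 → 0  (bit 7 = 0)
position 8: 110 → 0  (bit 6 = 0)
position 1: 101 → 0  (bit 5 = 0)
position 14: 100 → 0  (bit 4 = 0)
position 2: 011 → 0  (bit 3 = 0)
position 0: 010 → 0  (bit 2 = 0)
position 16: 001 → 1  (bit 1 = 1)
position 15: 000 → 1  (bit 0 = 1)
bits b7..b0 = 00000011 = 3

3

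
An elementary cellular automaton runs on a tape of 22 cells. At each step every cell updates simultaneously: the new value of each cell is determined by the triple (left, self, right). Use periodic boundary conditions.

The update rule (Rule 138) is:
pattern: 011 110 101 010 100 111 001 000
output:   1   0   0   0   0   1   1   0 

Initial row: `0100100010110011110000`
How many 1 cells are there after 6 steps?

step 1: 1001000100100111100000
step 2: 0010001001001111000001
step 3: 0100010010011110000010
step 4: 1000100100111100000100
step 5: 0001001001111000001001
step 6: 0010010011110000010010
count of 1: 8

8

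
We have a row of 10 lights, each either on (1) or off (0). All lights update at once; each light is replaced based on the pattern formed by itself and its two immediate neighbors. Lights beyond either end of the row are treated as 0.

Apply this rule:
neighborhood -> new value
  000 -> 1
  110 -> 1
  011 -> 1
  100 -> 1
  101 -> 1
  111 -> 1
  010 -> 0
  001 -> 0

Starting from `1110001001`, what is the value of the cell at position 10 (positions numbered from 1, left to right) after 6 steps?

step 1: 1111100100
step 2: 1111110011
step 3: 1111111011
step 4: 1111111111
step 5: 1111111111  (fixed point — unchanged through step 6)
position 10 holds 1

1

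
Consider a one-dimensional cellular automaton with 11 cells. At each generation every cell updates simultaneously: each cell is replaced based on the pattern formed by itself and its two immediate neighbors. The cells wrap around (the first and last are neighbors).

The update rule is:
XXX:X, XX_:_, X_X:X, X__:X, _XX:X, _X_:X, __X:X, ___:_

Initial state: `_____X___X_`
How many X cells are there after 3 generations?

____XXX_XXX
X__XXX_XXX_
XXXXX_XXX_X
count of X: 9

9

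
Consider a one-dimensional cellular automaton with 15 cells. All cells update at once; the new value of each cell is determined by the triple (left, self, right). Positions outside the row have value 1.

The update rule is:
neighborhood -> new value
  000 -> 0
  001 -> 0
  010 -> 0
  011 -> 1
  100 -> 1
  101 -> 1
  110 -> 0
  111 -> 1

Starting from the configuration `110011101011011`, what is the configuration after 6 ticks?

101011011111111

101011010110111
010110101101111
101101011011111
011010110111111
110101101111111
101011011111111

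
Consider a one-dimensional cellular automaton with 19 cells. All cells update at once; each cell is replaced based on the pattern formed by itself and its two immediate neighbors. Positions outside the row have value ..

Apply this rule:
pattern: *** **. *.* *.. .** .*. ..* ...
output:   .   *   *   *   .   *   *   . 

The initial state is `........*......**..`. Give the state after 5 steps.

...***.*.***..**..*

step 1: .......***....*.**.
step 2: ......*..**..***.**
step 3: .....****.***..**.*
step 4: ....*...**..***.***
step 5: ...***.*.***..**..*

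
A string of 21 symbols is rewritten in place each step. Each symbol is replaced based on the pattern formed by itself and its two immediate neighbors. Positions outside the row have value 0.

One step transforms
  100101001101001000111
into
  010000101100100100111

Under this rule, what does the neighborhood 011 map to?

At position 8 the neighborhood is 011; the next row has 1 there.

1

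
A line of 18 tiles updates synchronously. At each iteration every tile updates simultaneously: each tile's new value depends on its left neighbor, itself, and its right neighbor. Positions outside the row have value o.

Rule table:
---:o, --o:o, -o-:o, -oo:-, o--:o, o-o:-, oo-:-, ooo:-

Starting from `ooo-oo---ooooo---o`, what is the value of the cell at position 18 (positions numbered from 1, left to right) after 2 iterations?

-

------ooo-----ooo-
oooooo---ooooo----
position 18 holds -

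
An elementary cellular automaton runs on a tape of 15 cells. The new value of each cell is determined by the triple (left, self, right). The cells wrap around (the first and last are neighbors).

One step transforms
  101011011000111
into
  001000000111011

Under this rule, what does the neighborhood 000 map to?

At position 10 the neighborhood is 000; the next row has 1 there.

1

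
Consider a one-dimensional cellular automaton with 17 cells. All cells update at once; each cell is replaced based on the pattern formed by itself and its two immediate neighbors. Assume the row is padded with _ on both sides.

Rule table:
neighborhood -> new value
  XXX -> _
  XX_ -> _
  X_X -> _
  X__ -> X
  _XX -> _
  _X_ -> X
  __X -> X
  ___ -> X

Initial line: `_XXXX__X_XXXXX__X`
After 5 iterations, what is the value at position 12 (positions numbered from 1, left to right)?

X____XXX______XXX
XXXXX___XXXXXX___
_____XXX______XXX
XXXXX___XXXXXX___  (repeats iteration 2; period 2)
iteration 5: _____XXX______XXX
position 12 holds _

_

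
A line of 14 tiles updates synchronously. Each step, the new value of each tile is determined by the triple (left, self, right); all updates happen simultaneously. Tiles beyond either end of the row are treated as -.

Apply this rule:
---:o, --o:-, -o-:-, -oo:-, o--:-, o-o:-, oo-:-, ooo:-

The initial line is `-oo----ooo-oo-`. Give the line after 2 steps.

----oo--------
ooo----ooooooo

ooo----ooooooo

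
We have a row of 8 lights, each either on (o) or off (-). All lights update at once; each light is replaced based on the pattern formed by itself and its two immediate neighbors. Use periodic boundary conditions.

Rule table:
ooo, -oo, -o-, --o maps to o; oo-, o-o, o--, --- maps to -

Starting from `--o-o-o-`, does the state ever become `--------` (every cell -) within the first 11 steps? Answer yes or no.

no

step 1: -oo-o-o-
step 2: oo--o-o-
step 3: o--oo-o-
step 4: o-oo--o-
step 5: o-o--oo-
step 6: o-o-oo--
step 7: o-o-o--o
step 8: --o-o-oo
step 9: -oo-o-o-  (repeats step 1; period 8)
step 11: o--oo-o-
step 11 is o--oo-o-, still not uniform -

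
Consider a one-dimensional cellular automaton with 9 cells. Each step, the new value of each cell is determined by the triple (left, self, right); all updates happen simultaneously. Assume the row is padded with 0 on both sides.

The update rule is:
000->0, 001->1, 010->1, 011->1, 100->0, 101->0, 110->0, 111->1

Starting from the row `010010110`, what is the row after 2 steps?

100100100

110110100
100100100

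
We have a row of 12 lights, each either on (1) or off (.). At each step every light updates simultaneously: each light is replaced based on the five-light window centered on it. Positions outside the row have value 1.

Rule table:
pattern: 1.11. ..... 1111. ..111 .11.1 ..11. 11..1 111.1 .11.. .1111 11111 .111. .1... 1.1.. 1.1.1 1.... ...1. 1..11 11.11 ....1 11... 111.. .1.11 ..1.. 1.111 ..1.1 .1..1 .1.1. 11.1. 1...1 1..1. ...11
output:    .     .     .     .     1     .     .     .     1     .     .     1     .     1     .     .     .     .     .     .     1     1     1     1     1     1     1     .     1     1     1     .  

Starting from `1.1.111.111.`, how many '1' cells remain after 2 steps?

.1.111..11..
1.1111...1..
count of 1: 6

6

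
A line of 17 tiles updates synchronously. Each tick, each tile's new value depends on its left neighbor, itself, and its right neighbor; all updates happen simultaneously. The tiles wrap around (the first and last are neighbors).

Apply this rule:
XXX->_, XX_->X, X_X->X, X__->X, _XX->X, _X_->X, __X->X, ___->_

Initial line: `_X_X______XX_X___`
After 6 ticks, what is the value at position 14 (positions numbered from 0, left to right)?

_

XXXXX____XXXXXX__
X___XX__XX____XXX
XX_XXXXXXXX__XX__
XXXX______XXXXXXX
___XX____XX______
__XXXX__XXXX_____
position 14 holds _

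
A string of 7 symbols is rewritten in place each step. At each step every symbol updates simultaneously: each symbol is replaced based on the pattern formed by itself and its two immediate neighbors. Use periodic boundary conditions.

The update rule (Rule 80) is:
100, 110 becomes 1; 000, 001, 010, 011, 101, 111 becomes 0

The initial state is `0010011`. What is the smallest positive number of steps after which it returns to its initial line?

step 1: 1001001
step 2: 1100100
step 3: 0110010
step 4: 0011001
step 5: 1001100
step 6: 0100110
step 7: 0010011

7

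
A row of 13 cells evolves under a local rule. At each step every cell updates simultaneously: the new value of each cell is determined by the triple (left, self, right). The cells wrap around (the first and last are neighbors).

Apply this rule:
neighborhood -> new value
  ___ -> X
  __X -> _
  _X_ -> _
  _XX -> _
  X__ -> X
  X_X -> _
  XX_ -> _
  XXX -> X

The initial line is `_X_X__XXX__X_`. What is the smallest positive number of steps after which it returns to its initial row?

step 1: ____X__X_X__X
step 2: XXX__X____X__
step 3: _X_X__XXX__X_

3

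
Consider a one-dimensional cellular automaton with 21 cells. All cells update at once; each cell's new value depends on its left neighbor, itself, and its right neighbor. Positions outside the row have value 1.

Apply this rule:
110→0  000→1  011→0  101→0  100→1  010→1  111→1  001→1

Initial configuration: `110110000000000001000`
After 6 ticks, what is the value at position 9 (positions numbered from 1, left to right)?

100001111111111111111
011110111111111111111
001100011111111111111
110011101111111111111
101101000111111111111
000001111011111111111
position 9 holds 1

1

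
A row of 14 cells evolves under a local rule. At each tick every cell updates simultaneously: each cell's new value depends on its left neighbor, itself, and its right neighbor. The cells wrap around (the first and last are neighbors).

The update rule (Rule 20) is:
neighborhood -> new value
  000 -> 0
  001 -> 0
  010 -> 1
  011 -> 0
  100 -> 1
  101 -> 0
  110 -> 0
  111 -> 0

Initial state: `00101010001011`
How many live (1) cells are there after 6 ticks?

6

10101011001000
10101000101100
10101100100010
10100010110010
10110010001010
10001011001010
count of 1: 6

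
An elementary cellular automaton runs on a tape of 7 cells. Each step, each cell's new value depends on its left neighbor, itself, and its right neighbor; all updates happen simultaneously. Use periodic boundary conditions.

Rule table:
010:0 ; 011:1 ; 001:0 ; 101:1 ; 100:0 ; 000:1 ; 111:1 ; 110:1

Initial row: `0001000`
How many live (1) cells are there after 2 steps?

1100011
1101011
count of 1: 5

5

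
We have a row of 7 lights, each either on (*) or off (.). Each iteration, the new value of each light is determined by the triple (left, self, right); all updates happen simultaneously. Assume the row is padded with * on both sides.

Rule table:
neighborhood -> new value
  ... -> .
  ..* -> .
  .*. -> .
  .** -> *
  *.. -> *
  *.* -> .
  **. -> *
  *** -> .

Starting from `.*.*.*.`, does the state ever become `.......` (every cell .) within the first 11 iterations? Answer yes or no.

yes

.......
all cells are . at iteration 1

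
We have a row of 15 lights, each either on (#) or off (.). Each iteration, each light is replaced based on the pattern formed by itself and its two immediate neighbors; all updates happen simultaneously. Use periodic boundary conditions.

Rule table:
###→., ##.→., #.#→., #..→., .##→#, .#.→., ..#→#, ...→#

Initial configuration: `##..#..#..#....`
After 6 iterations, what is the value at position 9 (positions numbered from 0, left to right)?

iteration 1: #..#..#..#..###
iteration 2: ..#..#..#..##..
iteration 3: ##..#..#..##..#
iteration 4: ...#..#..##..##
iteration 5: .##..#..##..##.
iteration 6: ##..#..##..##..
position 9 holds .

.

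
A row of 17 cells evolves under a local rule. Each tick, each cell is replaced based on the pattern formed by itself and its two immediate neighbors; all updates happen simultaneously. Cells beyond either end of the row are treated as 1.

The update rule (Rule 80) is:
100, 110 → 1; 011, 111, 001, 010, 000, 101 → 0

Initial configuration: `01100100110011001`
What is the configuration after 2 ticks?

00110010011001100
10011001001100110

10011001001100110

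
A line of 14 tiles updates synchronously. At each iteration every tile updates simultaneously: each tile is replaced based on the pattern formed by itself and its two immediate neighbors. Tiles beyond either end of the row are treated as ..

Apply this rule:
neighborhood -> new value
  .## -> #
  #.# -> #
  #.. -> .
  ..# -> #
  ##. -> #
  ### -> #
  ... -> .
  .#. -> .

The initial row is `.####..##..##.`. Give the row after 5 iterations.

#####.###.###.
#############.
#############.  (fixed point — unchanged through iteration 5)

#############.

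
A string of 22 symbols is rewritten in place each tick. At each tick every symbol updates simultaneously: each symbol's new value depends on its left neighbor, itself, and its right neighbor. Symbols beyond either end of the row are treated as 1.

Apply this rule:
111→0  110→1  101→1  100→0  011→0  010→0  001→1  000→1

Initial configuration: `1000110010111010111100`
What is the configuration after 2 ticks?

1101101010010110011010

1011010101001101000101
1101101010010110011010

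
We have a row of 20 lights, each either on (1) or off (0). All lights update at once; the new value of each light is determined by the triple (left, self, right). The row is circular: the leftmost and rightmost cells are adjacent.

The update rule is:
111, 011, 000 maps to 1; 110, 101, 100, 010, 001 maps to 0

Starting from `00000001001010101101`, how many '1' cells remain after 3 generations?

generation 1: 01111100000000001000
generation 2: 01111001111111100011
generation 3: 01110001111111001010
count of 1: 12

12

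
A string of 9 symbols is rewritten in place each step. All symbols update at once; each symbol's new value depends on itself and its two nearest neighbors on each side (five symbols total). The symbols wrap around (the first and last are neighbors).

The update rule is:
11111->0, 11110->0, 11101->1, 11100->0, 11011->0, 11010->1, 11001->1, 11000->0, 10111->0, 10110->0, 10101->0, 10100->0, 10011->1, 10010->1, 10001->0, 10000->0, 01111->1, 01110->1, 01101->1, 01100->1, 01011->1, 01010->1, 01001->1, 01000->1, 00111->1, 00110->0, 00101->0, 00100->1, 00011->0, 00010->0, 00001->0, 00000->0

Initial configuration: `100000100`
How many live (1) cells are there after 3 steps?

110000111
000000110
000000010
count of 1: 1

1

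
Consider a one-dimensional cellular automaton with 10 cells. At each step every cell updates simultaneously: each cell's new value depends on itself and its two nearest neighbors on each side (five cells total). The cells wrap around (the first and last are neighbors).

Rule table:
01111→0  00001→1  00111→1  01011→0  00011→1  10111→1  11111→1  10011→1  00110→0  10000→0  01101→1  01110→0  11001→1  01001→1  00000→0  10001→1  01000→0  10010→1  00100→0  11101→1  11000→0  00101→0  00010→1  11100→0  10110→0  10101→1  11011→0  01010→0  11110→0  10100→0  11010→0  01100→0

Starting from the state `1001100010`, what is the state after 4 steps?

1100011000

step 1: 0110001100
step 2: 1000110001
step 3: 0011000110
step 4: 1100011000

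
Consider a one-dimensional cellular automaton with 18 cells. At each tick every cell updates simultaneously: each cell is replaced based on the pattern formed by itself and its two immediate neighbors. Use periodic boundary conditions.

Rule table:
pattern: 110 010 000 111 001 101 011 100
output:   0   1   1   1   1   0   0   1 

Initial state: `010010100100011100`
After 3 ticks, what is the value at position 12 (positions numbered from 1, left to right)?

111110111111101011
111100011111001001
111011101110111110
position 12 holds 0

0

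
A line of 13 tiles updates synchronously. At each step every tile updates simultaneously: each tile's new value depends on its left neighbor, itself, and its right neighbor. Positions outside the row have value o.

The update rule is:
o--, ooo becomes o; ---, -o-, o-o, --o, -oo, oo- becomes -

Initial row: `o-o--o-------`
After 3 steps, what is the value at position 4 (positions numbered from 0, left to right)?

step 1: ---o--o------
step 2: o---o--o-----
step 3: -o---o--o----
position 4 holds -

-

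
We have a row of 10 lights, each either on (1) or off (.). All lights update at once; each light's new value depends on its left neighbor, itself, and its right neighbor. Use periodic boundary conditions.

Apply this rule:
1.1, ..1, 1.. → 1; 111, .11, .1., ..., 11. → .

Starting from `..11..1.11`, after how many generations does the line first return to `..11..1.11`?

generation 1: 11..11.1..
generation 2: ..11..1.11

2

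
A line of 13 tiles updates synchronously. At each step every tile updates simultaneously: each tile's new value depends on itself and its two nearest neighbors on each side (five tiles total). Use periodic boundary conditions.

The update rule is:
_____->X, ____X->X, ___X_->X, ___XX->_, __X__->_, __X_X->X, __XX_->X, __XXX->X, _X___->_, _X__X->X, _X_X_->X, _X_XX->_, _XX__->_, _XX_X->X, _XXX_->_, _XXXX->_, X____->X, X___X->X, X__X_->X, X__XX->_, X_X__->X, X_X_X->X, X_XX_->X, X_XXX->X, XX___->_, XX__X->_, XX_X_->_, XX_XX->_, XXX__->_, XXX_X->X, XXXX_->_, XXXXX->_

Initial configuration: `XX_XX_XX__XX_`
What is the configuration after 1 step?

XX_XX_X___XX_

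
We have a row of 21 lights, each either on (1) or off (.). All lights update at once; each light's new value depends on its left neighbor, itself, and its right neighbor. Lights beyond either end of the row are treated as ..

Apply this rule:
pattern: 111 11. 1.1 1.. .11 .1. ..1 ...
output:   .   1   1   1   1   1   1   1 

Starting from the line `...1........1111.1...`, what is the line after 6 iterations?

1...........1111....1

iteration 1: 1111111111111..111111
iteration 2: 1...........1111....1
iteration 3: 1111111111111..111111  (repeats iteration 1; period 2)
iteration 6: 1...........1111....1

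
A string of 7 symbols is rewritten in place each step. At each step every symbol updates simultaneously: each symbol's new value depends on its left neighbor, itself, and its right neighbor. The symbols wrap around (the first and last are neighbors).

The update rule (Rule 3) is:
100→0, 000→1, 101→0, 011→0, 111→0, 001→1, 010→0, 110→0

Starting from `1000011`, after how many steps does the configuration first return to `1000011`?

0011100
1100001
0001110
1110000
0000111
0111000
1000011

7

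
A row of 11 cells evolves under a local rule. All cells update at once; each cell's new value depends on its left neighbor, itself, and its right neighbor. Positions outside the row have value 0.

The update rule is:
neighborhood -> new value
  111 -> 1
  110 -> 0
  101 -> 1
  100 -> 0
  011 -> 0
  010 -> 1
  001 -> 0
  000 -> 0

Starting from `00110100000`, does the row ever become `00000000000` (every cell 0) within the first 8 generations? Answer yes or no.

yes

00001100000
00000000000
all cells are 0 at generation 2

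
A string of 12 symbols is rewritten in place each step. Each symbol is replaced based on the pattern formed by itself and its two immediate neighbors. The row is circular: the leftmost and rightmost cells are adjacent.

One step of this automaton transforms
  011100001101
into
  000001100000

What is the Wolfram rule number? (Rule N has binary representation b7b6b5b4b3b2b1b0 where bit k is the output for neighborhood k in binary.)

1

position 2: 111 → 0  (bit 7 = 0)
position 3: 110 → 0  (bit 6 = 0)
position 0: 101 → 0  (bit 5 = 0)
position 4: 100 → 0  (bit 4 = 0)
position 1: 011 → 0  (bit 3 = 0)
position 11: 010 → 0  (bit 2 = 0)
position 7: 001 → 0  (bit 1 = 0)
position 5: 000 → 1  (bit 0 = 1)
bits b7..b0 = 00000001 = 1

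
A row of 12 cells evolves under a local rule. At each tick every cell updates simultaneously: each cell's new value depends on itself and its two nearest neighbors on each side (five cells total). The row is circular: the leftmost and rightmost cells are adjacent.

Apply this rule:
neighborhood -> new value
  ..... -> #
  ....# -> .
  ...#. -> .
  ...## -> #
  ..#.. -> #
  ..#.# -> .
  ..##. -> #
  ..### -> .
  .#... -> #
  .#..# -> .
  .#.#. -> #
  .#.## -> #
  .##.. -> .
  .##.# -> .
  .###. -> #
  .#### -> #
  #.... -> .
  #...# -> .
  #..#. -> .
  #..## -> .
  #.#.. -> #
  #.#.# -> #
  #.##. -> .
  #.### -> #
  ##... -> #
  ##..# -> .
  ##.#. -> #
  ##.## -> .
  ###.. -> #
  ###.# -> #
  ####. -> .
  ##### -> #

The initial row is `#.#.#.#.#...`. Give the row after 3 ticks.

######.#...#

tick 1: .#########..
tick 2: #.######.##.
tick 3: ######.#...#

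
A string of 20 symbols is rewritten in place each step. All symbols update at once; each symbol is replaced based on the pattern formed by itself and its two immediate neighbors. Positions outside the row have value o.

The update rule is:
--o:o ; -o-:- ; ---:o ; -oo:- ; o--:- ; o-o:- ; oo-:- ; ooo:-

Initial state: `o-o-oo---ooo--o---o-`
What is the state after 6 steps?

-------oo----o--oo--
-oooooo---ooo--o---o
--------oo----o--oo-
-ooooooo---ooo--o---
---------oo----o--oo
-oooooooo---ooo--o--

-oooooooo---ooo--o--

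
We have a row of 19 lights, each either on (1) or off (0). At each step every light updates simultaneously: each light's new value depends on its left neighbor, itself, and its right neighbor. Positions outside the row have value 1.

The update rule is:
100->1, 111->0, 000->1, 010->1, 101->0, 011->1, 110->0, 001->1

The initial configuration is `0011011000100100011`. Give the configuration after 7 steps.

1110010111111111110
0001110100000000000
1111000111111111111
0000111100000000000
1111100011111111111
0000011110000000000
1111110001111111111

1111110001111111111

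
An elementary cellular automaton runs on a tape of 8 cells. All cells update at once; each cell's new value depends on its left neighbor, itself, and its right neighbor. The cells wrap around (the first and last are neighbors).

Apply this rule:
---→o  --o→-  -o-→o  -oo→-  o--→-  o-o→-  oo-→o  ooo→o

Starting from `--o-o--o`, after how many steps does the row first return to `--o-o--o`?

--o-o--o

1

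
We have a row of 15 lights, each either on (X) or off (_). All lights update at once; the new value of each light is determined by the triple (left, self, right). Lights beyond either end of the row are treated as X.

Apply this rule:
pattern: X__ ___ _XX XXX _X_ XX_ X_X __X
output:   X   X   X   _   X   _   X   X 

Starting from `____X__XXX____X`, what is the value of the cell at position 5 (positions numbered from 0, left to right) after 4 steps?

XXXXXXXX__XXXXX
________XXX____
XXXXXXXXX__XXXX
_________XXX___
position 5 holds _

_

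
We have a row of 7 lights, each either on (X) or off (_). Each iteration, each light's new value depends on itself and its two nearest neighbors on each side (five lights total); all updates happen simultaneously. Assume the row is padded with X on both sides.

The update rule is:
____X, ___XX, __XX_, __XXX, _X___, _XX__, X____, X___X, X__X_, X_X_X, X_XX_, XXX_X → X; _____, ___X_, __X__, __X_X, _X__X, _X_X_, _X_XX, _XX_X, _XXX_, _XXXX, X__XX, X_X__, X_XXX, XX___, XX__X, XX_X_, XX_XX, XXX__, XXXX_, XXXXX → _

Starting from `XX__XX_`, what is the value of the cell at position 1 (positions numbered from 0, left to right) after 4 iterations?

X

____X__
_XX____
_XX_XXX
_X_____
position 1 holds X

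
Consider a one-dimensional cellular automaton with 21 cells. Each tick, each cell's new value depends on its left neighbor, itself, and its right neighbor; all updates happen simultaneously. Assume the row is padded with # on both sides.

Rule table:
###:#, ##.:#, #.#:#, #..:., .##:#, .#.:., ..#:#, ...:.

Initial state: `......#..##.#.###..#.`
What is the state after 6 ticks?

#..##################

.....#..####.####.#.#
....#..###########.##
...#..###############
..#..################
.#..#################
#..##################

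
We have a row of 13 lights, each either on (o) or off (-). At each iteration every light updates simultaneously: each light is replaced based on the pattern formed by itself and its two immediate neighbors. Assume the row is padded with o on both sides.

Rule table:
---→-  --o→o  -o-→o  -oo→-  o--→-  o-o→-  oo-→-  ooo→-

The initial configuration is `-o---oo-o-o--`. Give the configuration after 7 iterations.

-o--o---o-o-o
-o-oo--oo-o--
-o----o---o-o
-o---oo--oo--
-o--o---o---o
-o-oo--oo--o-
-o----o---oo-

-o----o---oo-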